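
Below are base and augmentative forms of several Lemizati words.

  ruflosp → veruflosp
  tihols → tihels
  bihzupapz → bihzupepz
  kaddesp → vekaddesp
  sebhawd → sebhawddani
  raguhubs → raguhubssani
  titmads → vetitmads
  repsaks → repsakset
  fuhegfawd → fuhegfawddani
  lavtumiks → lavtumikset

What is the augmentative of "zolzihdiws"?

zolzihdiwssani

"zolzihdiws" has second-to-last letter 'w'. The stems whose second-to-last letter is 'w' (fuhegfawd → fuhegfawddani, sebhawd → sebhawddani) double the final consonant and add -ani.
So zolzihdiws → zolzihdiwssani.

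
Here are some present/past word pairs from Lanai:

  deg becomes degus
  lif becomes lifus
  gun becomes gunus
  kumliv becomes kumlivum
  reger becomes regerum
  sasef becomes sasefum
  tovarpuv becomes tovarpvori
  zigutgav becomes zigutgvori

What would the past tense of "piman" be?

pimanum

lif and sasef both end in -f yet inflect differently (lifus, sasefum), so the final letter is not what conditions the rule; the number of vowels is.
"piman" has 2 vowels. The stems with 2 vowels (kumliv → kumlivum, reger → regerum, sasef → sasefum) add -um.
The other patterns: stems with 1 vowel add -us; stems with 3 vowels delete the last vowel and add -ori.
So piman → pimanum.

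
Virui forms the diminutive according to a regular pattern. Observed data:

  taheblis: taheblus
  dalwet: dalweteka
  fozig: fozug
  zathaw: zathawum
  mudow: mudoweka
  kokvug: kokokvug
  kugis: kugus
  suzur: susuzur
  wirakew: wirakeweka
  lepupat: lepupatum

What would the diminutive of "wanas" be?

"wanas" has last vowel 'a'. The stems whose last vowel is 'a' (zathaw → zathawum, lepupat → lepupatum) add -um.
So wanas → wanasum.

wanasum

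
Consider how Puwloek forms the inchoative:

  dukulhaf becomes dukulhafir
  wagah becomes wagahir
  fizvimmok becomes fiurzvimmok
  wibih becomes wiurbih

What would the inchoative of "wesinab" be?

"wesinab" has last vowel 'a'. The stems whose last vowel is 'a' (dukulhaf → dukulhafir, wagah → wagahir) add -ir.
So wesinab → wesinabir.

wesinabir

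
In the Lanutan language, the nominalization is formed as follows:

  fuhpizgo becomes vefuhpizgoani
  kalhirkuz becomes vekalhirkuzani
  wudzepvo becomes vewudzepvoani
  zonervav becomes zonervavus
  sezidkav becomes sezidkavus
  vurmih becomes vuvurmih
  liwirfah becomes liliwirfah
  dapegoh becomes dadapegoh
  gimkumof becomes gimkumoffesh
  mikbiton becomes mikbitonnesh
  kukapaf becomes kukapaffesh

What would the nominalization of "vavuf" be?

vavuffesh

zonervav and liwirfah both have last vowel 'a' yet inflect differently (zonervavus, liliwirfah), so the last vowel is not what conditions the rule; the final letter is.
"vavuf" ends in -f. The stems ending in -f (gimkumof → gimkumoffesh, kukapaf → kukapaffesh) double the final consonant and add -esh.
The other patterns: stems ending in -o or -z add ve- … -ani around the stem; stems ending in -v add -us; stems ending in -h repeat the first consonant+vowel as a prefix.
So vavuf → vavuffesh.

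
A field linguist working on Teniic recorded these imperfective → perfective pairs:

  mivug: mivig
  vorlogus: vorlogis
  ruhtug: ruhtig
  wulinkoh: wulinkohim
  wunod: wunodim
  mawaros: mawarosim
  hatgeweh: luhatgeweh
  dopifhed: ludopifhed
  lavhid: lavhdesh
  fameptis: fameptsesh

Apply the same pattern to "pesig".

pesgesh

"pesig" has last vowel 'i'. The stems whose last vowel is 'i' (lavhid → lavhdesh, fameptis → fameptsesh) delete the last vowel and add -esh.
So pesig → pesgesh.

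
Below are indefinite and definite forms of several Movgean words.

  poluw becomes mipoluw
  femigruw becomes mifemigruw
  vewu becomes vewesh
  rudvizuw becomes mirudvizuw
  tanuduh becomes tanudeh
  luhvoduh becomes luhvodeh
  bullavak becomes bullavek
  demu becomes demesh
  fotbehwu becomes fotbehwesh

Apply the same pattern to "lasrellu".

lasrellesh

"lasrellu" ends in -u. The stems ending in -u (vewu → vewesh, fotbehwu → fotbehwesh, demu → demesh) drop the final letter and add -esh.
The other patterns: stems ending in -w add the prefix mi-; stems ending in -h or -k change the last vowel to 'e'.
So lasrellu → lasrellesh.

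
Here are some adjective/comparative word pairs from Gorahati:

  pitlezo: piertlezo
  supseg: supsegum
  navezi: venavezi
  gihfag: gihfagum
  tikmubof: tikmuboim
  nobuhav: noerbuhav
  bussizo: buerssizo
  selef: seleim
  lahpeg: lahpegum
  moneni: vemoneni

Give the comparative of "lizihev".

"lizihev" ends in -v. The one such stem in the data (nobuhav → noerbuhav) inserts -er- after the first vowel (as do bussizo, pitlezo), so the same rule applies.
So lizihev → lierzihev.

lierzihev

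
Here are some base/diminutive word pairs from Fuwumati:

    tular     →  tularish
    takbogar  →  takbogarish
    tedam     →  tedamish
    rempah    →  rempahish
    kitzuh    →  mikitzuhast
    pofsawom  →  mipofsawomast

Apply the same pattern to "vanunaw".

vanunawish

rempah and kitzuh both end in -h yet inflect differently (rempahish, mikitzuhast), so the final letter is not what conditions the rule; the last vowel is.
"vanunaw" has last vowel 'a'. The stems whose last vowel is 'a' (tular → tularish, takbogar → takbogarish, tedam → tedamish) add -ish.
The other pattern: stems whose last vowel is 'o' or 'u' add mi- … -ast around the stem.
So vanunaw → vanunawish.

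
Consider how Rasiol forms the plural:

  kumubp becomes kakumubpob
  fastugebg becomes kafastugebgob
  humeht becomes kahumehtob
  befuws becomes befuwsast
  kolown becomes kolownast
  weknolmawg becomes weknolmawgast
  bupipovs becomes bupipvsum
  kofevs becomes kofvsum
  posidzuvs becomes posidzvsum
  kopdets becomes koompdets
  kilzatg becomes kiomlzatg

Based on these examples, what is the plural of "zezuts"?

fastugebg and weknolmawg both end in -g yet inflect differently (kafastugebgob, weknolmawgast), so the final letter is not what conditions the rule; the second-to-last letter is.
"zezuts" has second-to-last letter 't'. The stems whose second-to-last letter is 't' (kopdets → koompdets, kilzatg → kiomlzatg) insert -om- after the first vowel.
The other patterns: stems whose second-to-last letter is 'b' or 'h' add ka- … -ob around the stem; stems whose second-to-last letter is 'w' add -ast; stems whose second-to-last letter is 'v' delete the last vowel and add -um.
So zezuts → zeomzuts.

zeomzuts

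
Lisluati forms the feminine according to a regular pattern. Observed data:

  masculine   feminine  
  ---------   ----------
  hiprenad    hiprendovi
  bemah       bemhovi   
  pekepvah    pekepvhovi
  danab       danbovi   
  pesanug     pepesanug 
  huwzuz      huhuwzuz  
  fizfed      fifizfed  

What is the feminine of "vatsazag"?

vatsazgovi

hiprenad and fizfed both end in -d yet inflect differently (hiprendovi, fifizfed), so the final letter is not what conditions the rule; the last vowel is.
"vatsazag" has last vowel 'a'. The stems whose last vowel is 'a' (hiprenad → hiprendovi, bemah → bemhovi, pekepvah → pekepvhovi) delete the last vowel and add -ovi.
The other pattern: stems whose last vowel is 'e' or 'u' repeat the first consonant+vowel as a prefix.
So vatsazag → vatsazgovi.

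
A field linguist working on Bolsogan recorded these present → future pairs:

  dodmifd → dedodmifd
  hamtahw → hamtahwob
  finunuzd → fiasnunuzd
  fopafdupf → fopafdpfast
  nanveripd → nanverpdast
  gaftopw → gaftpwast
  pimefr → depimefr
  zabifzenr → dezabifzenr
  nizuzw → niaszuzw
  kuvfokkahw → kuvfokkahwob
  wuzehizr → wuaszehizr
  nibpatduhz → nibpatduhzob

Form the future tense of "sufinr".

desufinr

hamtahw and gaftopw both end in -w yet inflect differently (hamtahwob, gaftpwast), so the final letter is not what conditions the rule; the second-to-last letter is.
"sufinr" has second-to-last letter 'n'. The one such stem in the data (zabifzenr → dezabifzenr) adds the prefix de-, so the same rule applies.
The other patterns: stems whose second-to-last letter is 'h' add -ob; stems whose second-to-last letter is 'p' delete the last vowel and add -ast; stems whose second-to-last letter is 'z' insert -as- after the first vowel.
So sufinr → desufinr.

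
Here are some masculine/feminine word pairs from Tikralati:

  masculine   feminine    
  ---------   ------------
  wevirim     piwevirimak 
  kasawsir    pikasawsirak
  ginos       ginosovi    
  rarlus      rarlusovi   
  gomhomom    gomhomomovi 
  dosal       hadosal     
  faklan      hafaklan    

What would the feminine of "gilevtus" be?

gilevtusovi

wevirim and gomhomom both end in -m yet inflect differently (piwevirimak, gomhomomovi), so the final letter is not what conditions the rule; the last vowel is.
"gilevtus" has last vowel 'u'. The one such stem in the data (rarlus → rarlusovi) adds -ovi, so the same rule applies.
So gilevtus → gilevtusovi.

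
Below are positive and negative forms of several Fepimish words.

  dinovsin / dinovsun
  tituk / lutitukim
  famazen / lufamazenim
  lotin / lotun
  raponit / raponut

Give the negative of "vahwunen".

"vahwunen" has last vowel 'e'. The one such stem in the data (famazen → lufamazenim) adds lu- … -im around the stem, so the same rule applies.
So vahwunen → luvahwunenim.

luvahwunenim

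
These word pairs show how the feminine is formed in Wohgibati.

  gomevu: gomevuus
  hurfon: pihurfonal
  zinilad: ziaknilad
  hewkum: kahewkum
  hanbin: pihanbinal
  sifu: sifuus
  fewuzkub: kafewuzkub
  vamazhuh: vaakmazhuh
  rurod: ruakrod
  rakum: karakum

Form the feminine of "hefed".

vamazhuh and sifu both have last vowel 'u' yet inflect differently (vaakmazhuh, sifuus), so the last vowel is not what conditions the rule; the final letter is.
"hefed" ends in -d. The stems ending in -d (rurod → ruakrod, zinilad → ziaknilad) insert -ak- after the first vowel.
The other patterns: stems ending in -u add -us; stems ending in -n add pi- … -al around the stem; stems ending in -b or -m add the prefix ka-.
So hefed → heakfed.

heakfed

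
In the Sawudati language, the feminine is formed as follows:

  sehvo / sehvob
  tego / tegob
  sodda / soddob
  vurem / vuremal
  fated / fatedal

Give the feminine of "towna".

townob

sehvo and vurem both have 2 vowels yet inflect differently (sehvob, vuremal), so the number of vowels is not what conditions the rule; whether the stem ends in a vowel or a consonant is.
"towna" ends in a vowel. The stems ending in a vowel (sehvo → sehvob, tego → tegob, sodda → soddob) drop the final letter and add -ob.
So towna → townob.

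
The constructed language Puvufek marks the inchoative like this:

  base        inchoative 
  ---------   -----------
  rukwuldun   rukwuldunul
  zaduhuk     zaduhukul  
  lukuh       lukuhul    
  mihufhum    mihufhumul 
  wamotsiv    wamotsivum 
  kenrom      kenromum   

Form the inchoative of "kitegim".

mihufhum and kenrom both end in -m yet inflect differently (mihufhumul, kenromum), so the final letter is not what conditions the rule; the last vowel is.
"kitegim" has last vowel 'i'. The one such stem in the data (wamotsiv → wamotsivum) adds -um, so the same rule applies.
The other pattern: stems whose last vowel is 'u' add -ul.
So kitegim → kitegimum.

kitegimum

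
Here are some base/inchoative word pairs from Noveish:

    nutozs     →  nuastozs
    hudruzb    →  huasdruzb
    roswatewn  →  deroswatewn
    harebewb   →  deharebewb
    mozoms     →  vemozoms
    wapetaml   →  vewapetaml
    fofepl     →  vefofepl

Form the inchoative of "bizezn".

biaszezn

hudruzb and harebewb both end in -b yet inflect differently (huasdruzb, deharebewb), so the final letter is not what conditions the rule; the second-to-last letter is.
"bizezn" has second-to-last letter 'z'. The stems whose second-to-last letter is 'z' (nutozs → nuastozs, hudruzb → huasdruzb) insert -as- after the first vowel.
So bizezn → biaszezn.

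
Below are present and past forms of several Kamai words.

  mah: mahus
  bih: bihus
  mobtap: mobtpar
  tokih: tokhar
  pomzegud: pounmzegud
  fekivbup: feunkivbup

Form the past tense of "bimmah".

bimmhar

mah and tokih both end in -h yet inflect differently (mahus, tokhar), so the final letter is not what conditions the rule; the number of vowels is.
"bimmah" has 2 vowels. The stems with 2 vowels (mobtap → mobtpar, tokih → tokhar) delete the last vowel and add -ar.
So bimmah → bimmhar.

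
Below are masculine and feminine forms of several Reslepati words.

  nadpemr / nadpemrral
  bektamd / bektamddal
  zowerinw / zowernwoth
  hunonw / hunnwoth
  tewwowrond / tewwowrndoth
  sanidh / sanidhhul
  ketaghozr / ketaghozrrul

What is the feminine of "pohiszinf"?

bektamd and tewwowrond both end in -d yet inflect differently (bektamddal, tewwowrndoth), so the final letter is not what conditions the rule; the second-to-last letter is.
"pohiszinf" has second-to-last letter 'n'. The stems whose second-to-last letter is 'n' (zowerinw → zowernwoth, hunonw → hunnwoth, tewwowrond → tewwowrndoth) delete the last vowel and add -oth.
So pohiszinf → pohisznfoth.

pohisznfoth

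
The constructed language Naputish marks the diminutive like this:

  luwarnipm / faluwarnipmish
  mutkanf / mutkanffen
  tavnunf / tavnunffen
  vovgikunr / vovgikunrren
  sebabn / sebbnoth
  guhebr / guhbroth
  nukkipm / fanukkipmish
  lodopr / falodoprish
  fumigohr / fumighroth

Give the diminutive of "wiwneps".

lodopr and vovgikunr both end in -r yet inflect differently (falodoprish, vovgikunrren), so the final letter is not what conditions the rule; the second-to-last letter is.
"wiwneps" has second-to-last letter 'p'. The stems whose second-to-last letter is 'p' (nukkipm → fanukkipmish, luwarnipm → faluwarnipmish, lodopr → falodoprish) add fa- … -ish around the stem.
So wiwneps → fawiwnepsish.

fawiwnepsish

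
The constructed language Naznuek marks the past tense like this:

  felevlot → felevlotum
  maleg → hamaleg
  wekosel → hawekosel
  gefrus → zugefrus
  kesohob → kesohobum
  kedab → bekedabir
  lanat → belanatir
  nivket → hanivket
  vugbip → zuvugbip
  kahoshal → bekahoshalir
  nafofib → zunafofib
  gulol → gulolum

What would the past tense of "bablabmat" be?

bebablabmatir

"bablabmat" has last vowel 'a'. The stems whose last vowel is 'a' (kahoshal → bekahoshalir, lanat → belanatir, kedab → bekedabir) add be- … -ir around the stem.
So bablabmat → bebablabmatir.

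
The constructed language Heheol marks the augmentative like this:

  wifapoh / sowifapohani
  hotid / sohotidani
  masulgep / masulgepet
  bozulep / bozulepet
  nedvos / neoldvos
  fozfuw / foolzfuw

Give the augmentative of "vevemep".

vevemepet

wifapoh and nedvos both have last vowel 'o' yet inflect differently (sowifapohani, neoldvos), so the last vowel is not what conditions the rule; the final letter is.
"vevemep" ends in -p. The stems ending in -p (masulgep → masulgepet, bozulep → bozulepet) add -et.
So vevemep → vevemepet.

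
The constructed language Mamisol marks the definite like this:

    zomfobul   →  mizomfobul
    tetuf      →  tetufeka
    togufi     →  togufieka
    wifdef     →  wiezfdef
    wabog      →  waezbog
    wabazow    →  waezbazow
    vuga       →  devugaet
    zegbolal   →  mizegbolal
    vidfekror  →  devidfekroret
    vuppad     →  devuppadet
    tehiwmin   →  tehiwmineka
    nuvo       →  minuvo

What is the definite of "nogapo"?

minogapo

wifdef and tetuf both end in -f yet inflect differently (wiezfdef, tetufeka), so the final letter is not what conditions the rule; the first letter is.
"nogapo" begins with n-. The one such stem in the data (nuvo → minuvo) adds the prefix mi-, so the same rule applies.
The other patterns: stems beginning with w- insert -ez- after the first vowel; stems beginning with v- add de- … -et around the stem; stems beginning with t- add -eka.
So nogapo → minogapo.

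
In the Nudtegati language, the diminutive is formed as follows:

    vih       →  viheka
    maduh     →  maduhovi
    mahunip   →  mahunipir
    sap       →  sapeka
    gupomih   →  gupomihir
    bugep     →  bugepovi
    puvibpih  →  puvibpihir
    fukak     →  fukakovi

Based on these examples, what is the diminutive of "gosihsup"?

gosihsupir

"gosihsup" has 3 vowels. The stems with 3 vowels (mahunip → mahunipir, gupomih → gupomihir, puvibpih → puvibpihir) add -ir.
So gosihsup → gosihsupir.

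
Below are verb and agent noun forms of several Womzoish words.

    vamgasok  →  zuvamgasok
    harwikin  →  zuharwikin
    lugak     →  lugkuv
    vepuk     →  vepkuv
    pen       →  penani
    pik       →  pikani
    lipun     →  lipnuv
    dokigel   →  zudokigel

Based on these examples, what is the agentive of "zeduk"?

zedkuv

pen and lipun both end in -n yet inflect differently (penani, lipnuv), so the final letter is not what conditions the rule; the number of vowels is.
"zeduk" has 2 vowels. The stems with 2 vowels (lipun → lipnuv, lugak → lugkuv, vepuk → vepkuv) delete the last vowel and add -uv.
The other patterns: stems with 1 vowel add -ani; stems with 3 vowels add the prefix zu-.
So zeduk → zedkuv.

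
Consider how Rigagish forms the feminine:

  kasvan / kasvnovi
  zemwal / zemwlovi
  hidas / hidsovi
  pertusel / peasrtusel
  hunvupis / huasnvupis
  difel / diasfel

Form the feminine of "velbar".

zemwal and pertusel both end in -l yet inflect differently (zemwlovi, peasrtusel), so the final letter is not what conditions the rule; the last vowel is.
"velbar" has last vowel 'a'. The stems whose last vowel is 'a' (kasvan → kasvnovi, zemwal → zemwlovi, hidas → hidsovi) delete the last vowel and add -ovi.
So velbar → velbrovi.

velbrovi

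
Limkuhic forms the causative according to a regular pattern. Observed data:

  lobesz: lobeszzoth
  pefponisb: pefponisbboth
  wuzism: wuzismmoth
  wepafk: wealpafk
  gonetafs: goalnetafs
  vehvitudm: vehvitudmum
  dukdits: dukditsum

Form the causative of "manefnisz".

manefniszzoth

"manefnisz" has second-to-last letter 's'. The stems whose second-to-last letter is 's' (lobesz → lobeszzoth, pefponisb → pefponisbboth, wuzism → wuzismmoth) double the final consonant and add -oth.
The other patterns: stems whose second-to-last letter is 'f' insert -al- after the first vowel; stems whose second-to-last letter is 'd' or 't' add -um.
So manefnisz → manefniszzoth.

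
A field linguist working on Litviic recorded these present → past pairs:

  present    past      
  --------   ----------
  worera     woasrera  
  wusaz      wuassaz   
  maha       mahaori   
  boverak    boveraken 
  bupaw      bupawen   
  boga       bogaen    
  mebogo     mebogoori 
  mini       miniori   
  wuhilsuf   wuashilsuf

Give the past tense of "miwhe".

worera and boga both end in -a yet inflect differently (woasrera, bogaen), so the final letter is not what conditions the rule; the first letter is.
"miwhe" begins with m-. The stems beginning with m- (mebogo → mebogoori, mini → miniori, maha → mahaori) add -ori.
The other patterns: stems beginning with w- insert -as- after the first vowel; stems beginning with b- add -en.
So miwhe → miwheori.

miwheori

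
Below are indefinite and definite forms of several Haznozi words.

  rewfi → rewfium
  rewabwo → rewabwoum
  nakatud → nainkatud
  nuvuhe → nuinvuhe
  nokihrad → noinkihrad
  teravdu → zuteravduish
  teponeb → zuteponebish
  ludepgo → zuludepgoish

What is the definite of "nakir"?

nainkir

rewabwo and ludepgo both end in -o yet inflect differently (rewabwoum, zuludepgoish), so the final letter is not what conditions the rule; the first letter is.
"nakir" begins with n-. The stems beginning with n- (nakatud → nainkatud, nuvuhe → nuinvuhe, nokihrad → noinkihrad) insert -in- after the first vowel.
The other patterns: stems beginning with r- add -um; stems beginning with l- or t- add zu- … -ish around the stem.
So nakir → nainkir.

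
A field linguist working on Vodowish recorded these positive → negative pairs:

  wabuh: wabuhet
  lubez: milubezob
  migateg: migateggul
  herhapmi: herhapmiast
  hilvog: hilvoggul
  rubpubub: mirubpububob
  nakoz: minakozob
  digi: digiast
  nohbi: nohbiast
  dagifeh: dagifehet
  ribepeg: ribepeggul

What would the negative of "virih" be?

virihet

dagifeh and migateg both have last vowel 'e' yet inflect differently (dagifehet, migateggul), so the last vowel is not what conditions the rule; the final letter is.
"virih" ends in -h. The stems ending in -h (dagifeh → dagifehet, wabuh → wabuhet) add -et.
So virih → virihet.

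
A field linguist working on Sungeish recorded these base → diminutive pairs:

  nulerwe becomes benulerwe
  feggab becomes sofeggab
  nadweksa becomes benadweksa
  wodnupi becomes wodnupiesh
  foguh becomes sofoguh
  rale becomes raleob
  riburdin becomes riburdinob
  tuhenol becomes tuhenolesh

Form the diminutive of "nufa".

benufa

rale and nulerwe both end in -e yet inflect differently (raleob, benulerwe), so the final letter is not what conditions the rule; the first letter is.
"nufa" begins with n-. The stems beginning with n- (nulerwe → benulerwe, nadweksa → benadweksa) add the prefix be-.
The other patterns: stems beginning with r- add -ob; stems beginning with f- add the prefix so-; stems beginning with t- or w- add -esh.
So nufa → benufa.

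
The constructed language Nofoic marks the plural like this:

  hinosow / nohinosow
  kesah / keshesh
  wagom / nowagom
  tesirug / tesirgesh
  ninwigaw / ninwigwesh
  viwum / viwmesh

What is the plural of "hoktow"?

nohoktow

wagom and viwum both end in -m yet inflect differently (nowagom, viwmesh), so the final letter is not what conditions the rule; the last vowel is.
"hoktow" has last vowel 'o'. The stems whose last vowel is 'o' (hinosow → nohinosow, wagom → nowagom) add the prefix no-.
So hoktow → nohoktow.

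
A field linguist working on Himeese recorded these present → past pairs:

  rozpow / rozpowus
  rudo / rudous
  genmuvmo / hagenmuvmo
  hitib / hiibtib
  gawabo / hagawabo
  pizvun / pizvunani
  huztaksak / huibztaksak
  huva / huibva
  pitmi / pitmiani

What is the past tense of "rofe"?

rofeus

rudo and genmuvmo both end in -o yet inflect differently (rudous, hagenmuvmo), so the final letter is not what conditions the rule; the first letter is.
"rofe" begins with r-. The stems beginning with r- (rozpow → rozpowus, rudo → rudous) add -us.
The other patterns: stems beginning with h- insert -ib- after the first vowel; stems beginning with g- add the prefix ha-; stems beginning with p- add -ani.
So rofe → rofeus.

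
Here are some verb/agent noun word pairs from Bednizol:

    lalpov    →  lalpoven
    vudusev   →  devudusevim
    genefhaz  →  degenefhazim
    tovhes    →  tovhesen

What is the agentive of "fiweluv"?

vudusev and lalpov both end in -v yet inflect differently (devudusevim, lalpoven), so the final letter is not what conditions the rule; the number of vowels is.
"fiweluv" has 3 vowels. The stems with 3 vowels (genefhaz → degenefhazim, vudusev → devudusevim) add de- … -im around the stem.
The other pattern: stems with 2 vowels add -en.
So fiweluv → defiweluvim.

defiweluvim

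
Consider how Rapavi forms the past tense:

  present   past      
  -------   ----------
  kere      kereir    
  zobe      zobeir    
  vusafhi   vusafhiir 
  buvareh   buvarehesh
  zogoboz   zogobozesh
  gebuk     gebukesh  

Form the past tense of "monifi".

kere and buvareh both have last vowel 'e' yet inflect differently (kereir, buvarehesh), so the last vowel is not what conditions the rule; whether the stem ends in a vowel or a consonant is.
"monifi" ends in a vowel. The stems ending in a vowel (kere → kereir, zobe → zobeir, vusafhi → vusafhiir) add -ir.
The other pattern: stems ending in a consonant add -esh.
So monifi → monifiir.

monifiir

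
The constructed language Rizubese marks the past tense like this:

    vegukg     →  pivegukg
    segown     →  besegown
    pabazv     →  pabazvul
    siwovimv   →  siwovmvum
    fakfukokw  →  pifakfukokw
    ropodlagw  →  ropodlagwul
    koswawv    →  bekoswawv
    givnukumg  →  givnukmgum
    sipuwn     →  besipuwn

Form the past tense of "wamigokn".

givnukumg and vegukg both end in -g yet inflect differently (givnukmgum, pivegukg), so the final letter is not what conditions the rule; the second-to-last letter is.
"wamigokn" has second-to-last letter 'k'. The stems whose second-to-last letter is 'k' (fakfukokw → pifakfukokw, vegukg → pivegukg) add the prefix pi-.
So wamigokn → piwamigokn.

piwamigokn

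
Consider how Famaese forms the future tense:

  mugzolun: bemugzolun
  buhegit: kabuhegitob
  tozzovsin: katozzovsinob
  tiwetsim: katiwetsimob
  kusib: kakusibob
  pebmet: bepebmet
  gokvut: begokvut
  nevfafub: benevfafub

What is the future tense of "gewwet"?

"gewwet" has last vowel 'e'. The one such stem in the data (pebmet → bepebmet) adds the prefix be-, so the same rule applies.
The other pattern: stems whose last vowel is 'i' add ka- … -ob around the stem.
So gewwet → begewwet.

begewwet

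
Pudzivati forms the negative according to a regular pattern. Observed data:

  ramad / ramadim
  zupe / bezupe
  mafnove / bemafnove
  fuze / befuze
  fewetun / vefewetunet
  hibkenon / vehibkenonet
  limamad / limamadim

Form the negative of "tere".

betere

fuze and fewetun both begin with f- yet inflect differently (befuze, vefewetunet), so the first letter is not what conditions the rule; the final letter is.
"tere" ends in -e. The stems ending in -e (mafnove → bemafnove, zupe → bezupe, fuze → befuze) add the prefix be-.
The other patterns: stems ending in -n add ve- … -et around the stem; stems ending in -d add -im.
So tere → betere.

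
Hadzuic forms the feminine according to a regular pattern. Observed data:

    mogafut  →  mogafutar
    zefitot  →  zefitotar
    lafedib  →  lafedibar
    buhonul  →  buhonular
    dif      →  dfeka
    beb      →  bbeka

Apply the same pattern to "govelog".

govelogar

lafedib and beb both end in -b yet inflect differently (lafedibar, bbeka), so the final letter is not what conditions the rule; the number of vowels is.
"govelog" has 3 vowels. The stems with 3 vowels (mogafut → mogafutar, zefitot → zefitotar, lafedib → lafedibar) add -ar.
The other pattern: stems with 1 vowel delete the last vowel and add -eka.
So govelog → govelogar.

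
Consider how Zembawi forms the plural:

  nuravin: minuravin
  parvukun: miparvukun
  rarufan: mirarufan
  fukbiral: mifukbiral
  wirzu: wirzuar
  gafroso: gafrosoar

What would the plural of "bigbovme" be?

parvukun and wirzu both have last vowel 'u' yet inflect differently (miparvukun, wirzuar), so the last vowel is not what conditions the rule; whether the stem ends in a vowel or a consonant is.
"bigbovme" ends in a vowel. The stems ending in a vowel (wirzu → wirzuar, gafroso → gafrosoar) add -ar.
So bigbovme → bigbovmear.

bigbovmear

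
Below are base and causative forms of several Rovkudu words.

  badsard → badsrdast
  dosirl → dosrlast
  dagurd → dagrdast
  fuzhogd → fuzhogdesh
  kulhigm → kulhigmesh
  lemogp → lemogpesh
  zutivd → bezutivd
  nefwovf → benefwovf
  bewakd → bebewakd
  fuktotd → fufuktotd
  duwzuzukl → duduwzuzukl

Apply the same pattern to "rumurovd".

"rumurovd" has second-to-last letter 'v'. The stems whose second-to-last letter is 'v' (zutivd → bezutivd, nefwovf → benefwovf) add the prefix be-.
So rumurovd → berumurovd.

berumurovd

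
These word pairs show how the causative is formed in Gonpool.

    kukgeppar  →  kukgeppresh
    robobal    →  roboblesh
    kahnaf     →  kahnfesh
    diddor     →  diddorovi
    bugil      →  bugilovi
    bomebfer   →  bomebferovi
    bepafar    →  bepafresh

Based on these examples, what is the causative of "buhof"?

bepafar and bomebfer both end in -r yet inflect differently (bepafresh, bomebferovi), so the final letter is not what conditions the rule; the last vowel is.
"buhof" has last vowel 'o'. The one such stem in the data (diddor → diddorovi) adds -ovi, so the same rule applies.
The other pattern: stems whose last vowel is 'a' delete the last vowel and add -esh.
So buhof → buhofovi.

buhofovi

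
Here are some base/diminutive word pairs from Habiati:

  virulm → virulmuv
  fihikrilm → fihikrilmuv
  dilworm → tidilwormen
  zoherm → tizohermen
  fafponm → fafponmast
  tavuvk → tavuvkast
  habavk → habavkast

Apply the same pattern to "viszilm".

viszilmuv

virulm and dilworm both end in -m yet inflect differently (virulmuv, tidilwormen), so the final letter is not what conditions the rule; the second-to-last letter is.
"viszilm" has second-to-last letter 'l'. The stems whose second-to-last letter is 'l' (virulm → virulmuv, fihikrilm → fihikrilmuv) add -uv.
So viszilm → viszilmuv.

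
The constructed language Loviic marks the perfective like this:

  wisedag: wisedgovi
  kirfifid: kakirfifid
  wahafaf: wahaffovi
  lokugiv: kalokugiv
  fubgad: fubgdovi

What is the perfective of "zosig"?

kirfifid and fubgad both end in -d yet inflect differently (kakirfifid, fubgdovi), so the final letter is not what conditions the rule; the last vowel is.
"zosig" has last vowel 'i'. The stems whose last vowel is 'i' (lokugiv → kalokugiv, kirfifid → kakirfifid) add the prefix ka-.
The other pattern: stems whose last vowel is 'a' delete the last vowel and add -ovi.
So zosig → kazosig.

kazosig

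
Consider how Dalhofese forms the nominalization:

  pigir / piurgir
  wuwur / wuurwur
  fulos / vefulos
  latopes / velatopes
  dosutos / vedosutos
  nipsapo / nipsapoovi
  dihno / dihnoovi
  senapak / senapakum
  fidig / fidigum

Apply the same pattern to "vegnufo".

vegnufoovi

fulos and nipsapo both have last vowel 'o' yet inflect differently (vefulos, nipsapoovi), so the last vowel is not what conditions the rule; the final letter is.
"vegnufo" ends in -o. The stems ending in -o (nipsapo → nipsapoovi, dihno → dihnoovi) add -ovi.
The other patterns: stems ending in -r insert -ur- after the first vowel; stems ending in -s add the prefix ve-; stems ending in -g or -k add -um.
So vegnufo → vegnufoovi.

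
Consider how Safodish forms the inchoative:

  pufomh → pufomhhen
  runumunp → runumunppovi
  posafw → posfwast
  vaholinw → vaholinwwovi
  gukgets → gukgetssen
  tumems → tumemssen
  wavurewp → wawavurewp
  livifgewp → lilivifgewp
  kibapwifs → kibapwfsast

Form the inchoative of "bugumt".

posafw and vaholinw both end in -w yet inflect differently (posfwast, vaholinwwovi), so the final letter is not what conditions the rule; the second-to-last letter is.
"bugumt" has second-to-last letter 'm'. The stems whose second-to-last letter is 'm' (tumems → tumemssen, pufomh → pufomhhen) double the final consonant and add -en.
The other patterns: stems whose second-to-last letter is 'f' delete the last vowel and add -ast; stems whose second-to-last letter is 'n' double the final consonant and add -ovi; stems whose second-to-last letter is 'w' repeat the first consonant+vowel as a prefix.
So bugumt → bugumtten.

bugumtten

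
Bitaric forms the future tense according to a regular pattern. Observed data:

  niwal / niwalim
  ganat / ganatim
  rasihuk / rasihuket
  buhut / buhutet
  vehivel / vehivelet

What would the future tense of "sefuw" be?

sefuwet

ganat and buhut both end in -t yet inflect differently (ganatim, buhutet), so the final letter is not what conditions the rule; the last vowel is.
"sefuw" has last vowel 'u'. The stems whose last vowel is 'u' (rasihuk → rasihuket, buhut → buhutet) add -et.
The other pattern: stems whose last vowel is 'a' add -im.
So sefuw → sefuwet.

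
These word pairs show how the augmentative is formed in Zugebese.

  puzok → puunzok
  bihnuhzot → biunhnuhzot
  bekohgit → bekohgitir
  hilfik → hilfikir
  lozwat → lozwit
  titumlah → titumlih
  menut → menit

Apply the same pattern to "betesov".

beuntesov

bihnuhzot and bekohgit both end in -t yet inflect differently (biunhnuhzot, bekohgitir), so the final letter is not what conditions the rule; the last vowel is.
"betesov" has last vowel 'o'. The stems whose last vowel is 'o' (puzok → puunzok, bihnuhzot → biunhnuhzot) insert -un- after the first vowel.
The other patterns: stems whose last vowel is 'i' add -ir; stems whose last vowel is 'a' or 'u' change the last vowel to 'i'.
So betesov → beuntesov.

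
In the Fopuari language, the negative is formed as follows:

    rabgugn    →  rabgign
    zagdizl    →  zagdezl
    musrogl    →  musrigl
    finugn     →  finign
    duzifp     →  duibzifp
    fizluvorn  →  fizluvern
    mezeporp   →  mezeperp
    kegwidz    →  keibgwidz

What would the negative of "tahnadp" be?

fizluvorn and rabgugn both end in -n yet inflect differently (fizluvern, rabgign), so the final letter is not what conditions the rule; the second-to-last letter is.
"tahnadp" has second-to-last letter 'd'. The one such stem in the data (kegwidz → keibgwidz) inserts -ib- after the first vowel (as does duzifp), so the same rule applies.
So tahnadp → taibhnadp.

taibhnadp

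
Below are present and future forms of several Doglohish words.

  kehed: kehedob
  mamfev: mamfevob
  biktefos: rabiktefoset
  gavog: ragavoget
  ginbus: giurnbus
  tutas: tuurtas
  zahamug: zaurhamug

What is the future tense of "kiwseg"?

kiwsegob

biktefos and ginbus both end in -s yet inflect differently (rabiktefoset, giurnbus), so the final letter is not what conditions the rule; the last vowel is.
"kiwseg" has last vowel 'e'. The stems whose last vowel is 'e' (kehed → kehedob, mamfev → mamfevob) add -ob.
The other patterns: stems whose last vowel is 'o' add ra- … -et around the stem; stems whose last vowel is 'a' or 'u' insert -ur- after the first vowel.
So kiwseg → kiwsegob.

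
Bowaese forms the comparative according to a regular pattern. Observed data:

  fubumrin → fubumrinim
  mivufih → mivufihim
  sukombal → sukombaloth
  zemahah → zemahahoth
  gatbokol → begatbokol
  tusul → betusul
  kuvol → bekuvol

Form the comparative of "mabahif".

mabahifim

mivufih and zemahah both end in -h yet inflect differently (mivufihim, zemahahoth), so the final letter is not what conditions the rule; the last vowel is.
"mabahif" has last vowel 'i'. The stems whose last vowel is 'i' (fubumrin → fubumrinim, mivufih → mivufihim) add -im.
The other patterns: stems whose last vowel is 'a' add -oth; stems whose last vowel is 'o' or 'u' add the prefix be-.
So mabahif → mabahifim.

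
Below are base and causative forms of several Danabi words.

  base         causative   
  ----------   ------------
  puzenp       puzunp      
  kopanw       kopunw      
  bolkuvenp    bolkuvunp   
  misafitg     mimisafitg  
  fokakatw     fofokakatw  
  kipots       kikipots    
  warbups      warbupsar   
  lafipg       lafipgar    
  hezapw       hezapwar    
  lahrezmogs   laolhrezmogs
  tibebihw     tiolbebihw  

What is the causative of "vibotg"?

vivibotg

"vibotg" has second-to-last letter 't'. The stems whose second-to-last letter is 't' (misafitg → mimisafitg, fokakatw → fofokakatw, kipots → kikipots) repeat the first consonant+vowel as a prefix.
The other patterns: stems whose second-to-last letter is 'n' change the last vowel to 'u'; stems whose second-to-last letter is 'p' add -ar; stems whose second-to-last letter is 'g' or 'h' insert -ol- after the first vowel.
So vibotg → vivibotg.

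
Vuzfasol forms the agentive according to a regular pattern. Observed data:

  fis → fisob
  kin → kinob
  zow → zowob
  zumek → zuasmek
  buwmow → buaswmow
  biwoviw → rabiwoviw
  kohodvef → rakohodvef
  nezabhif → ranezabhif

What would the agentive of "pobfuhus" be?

rapobfuhus

zow and buwmow both end in -w yet inflect differently (zowob, buaswmow), so the final letter is not what conditions the rule; the number of vowels is.
"pobfuhus" has 3 vowels. The stems with 3 vowels (biwoviw → rabiwoviw, kohodvef → rakohodvef, nezabhif → ranezabhif) add the prefix ra-.
The other patterns: stems with 1 vowel add -ob; stems with 2 vowels insert -as- after the first vowel.
So pobfuhus → rapobfuhus.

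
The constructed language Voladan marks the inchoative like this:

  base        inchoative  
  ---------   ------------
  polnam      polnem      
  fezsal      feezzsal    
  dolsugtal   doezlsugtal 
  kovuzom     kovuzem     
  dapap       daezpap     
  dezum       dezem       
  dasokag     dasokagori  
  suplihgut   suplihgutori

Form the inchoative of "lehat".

"lehat" ends in -t. The one such stem in the data (suplihgut → suplihgutori) adds -ori, so the same rule applies.
So lehat → lehatori.

lehatori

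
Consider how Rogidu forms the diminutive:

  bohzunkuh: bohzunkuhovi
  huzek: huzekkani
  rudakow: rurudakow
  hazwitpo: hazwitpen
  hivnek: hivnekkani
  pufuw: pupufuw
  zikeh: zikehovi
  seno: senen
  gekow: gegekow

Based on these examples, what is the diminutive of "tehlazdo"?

tehlazden

gekow and seno both have last vowel 'o' yet inflect differently (gegekow, senen), so the last vowel is not what conditions the rule; the final letter is.
"tehlazdo" ends in -o. The stems ending in -o (seno → senen, hazwitpo → hazwitpen) drop the final letter and add -en.
So tehlazdo → tehlazden.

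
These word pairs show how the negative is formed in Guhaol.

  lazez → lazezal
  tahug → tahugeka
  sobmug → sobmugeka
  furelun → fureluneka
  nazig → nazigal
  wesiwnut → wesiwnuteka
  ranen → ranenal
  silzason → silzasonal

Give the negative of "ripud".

ripudeka

furelun and ranen both end in -n yet inflect differently (fureluneka, ranenal), so the final letter is not what conditions the rule; the last vowel is.
"ripud" has last vowel 'u'. The stems whose last vowel is 'u' (wesiwnut → wesiwnuteka, tahug → tahugeka, sobmug → sobmugeka) add -eka.
The other pattern: stems whose last vowel is 'e', 'i' or 'o' add -al.
So ripud → ripudeka.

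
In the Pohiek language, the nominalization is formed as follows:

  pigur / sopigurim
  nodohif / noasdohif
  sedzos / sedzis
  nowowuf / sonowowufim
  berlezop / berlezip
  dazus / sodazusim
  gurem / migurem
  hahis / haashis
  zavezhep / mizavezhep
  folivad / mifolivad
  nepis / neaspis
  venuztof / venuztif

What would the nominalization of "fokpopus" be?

sofokpopusim

"fokpopus" has last vowel 'u'. The stems whose last vowel is 'u' (dazus → sodazusim, pigur → sopigurim, nowowuf → sonowowufim) add so- … -im around the stem.
So fokpopus → sofokpopusim.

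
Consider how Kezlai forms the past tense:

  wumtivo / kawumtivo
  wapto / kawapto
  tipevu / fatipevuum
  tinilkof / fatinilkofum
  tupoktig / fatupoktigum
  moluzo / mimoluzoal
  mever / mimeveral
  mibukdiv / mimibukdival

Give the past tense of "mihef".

mimihefal

wumtivo and moluzo both end in -o yet inflect differently (kawumtivo, mimoluzoal), so the final letter is not what conditions the rule; the first letter is.
"mihef" begins with m-. The stems beginning with m- (moluzo → mimoluzoal, mever → mimeveral, mibukdiv → mimibukdival) add mi- … -al around the stem.
The other patterns: stems beginning with w- add the prefix ka-; stems beginning with t- add fa- … -um around the stem.
So mihef → mimihefal.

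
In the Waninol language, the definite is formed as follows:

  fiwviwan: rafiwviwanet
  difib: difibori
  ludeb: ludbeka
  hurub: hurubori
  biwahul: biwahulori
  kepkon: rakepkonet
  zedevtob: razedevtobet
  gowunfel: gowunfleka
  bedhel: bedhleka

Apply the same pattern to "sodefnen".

sodefnneka

zedevtob and ludeb both end in -b yet inflect differently (razedevtobet, ludbeka), so the final letter is not what conditions the rule; the last vowel is.
"sodefnen" has last vowel 'e'. The stems whose last vowel is 'e' (ludeb → ludbeka, bedhel → bedhleka, gowunfel → gowunfleka) delete the last vowel and add -eka.
So sodefnen → sodefnneka.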